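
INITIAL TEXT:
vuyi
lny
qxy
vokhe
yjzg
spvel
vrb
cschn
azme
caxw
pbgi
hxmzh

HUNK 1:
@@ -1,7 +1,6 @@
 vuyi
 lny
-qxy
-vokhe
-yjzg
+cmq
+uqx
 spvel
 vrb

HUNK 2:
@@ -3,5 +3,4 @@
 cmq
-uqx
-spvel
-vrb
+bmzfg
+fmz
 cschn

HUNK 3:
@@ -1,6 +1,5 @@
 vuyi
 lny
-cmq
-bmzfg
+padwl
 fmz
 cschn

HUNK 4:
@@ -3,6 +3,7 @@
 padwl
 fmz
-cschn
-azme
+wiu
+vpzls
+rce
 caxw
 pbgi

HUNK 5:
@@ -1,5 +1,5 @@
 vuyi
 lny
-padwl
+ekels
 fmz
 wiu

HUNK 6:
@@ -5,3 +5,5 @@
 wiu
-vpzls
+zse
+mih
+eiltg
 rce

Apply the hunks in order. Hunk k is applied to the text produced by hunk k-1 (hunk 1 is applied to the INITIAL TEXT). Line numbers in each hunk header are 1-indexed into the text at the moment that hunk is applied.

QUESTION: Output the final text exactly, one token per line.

Hunk 1: at line 1 remove [qxy,vokhe,yjzg] add [cmq,uqx] -> 11 lines: vuyi lny cmq uqx spvel vrb cschn azme caxw pbgi hxmzh
Hunk 2: at line 3 remove [uqx,spvel,vrb] add [bmzfg,fmz] -> 10 lines: vuyi lny cmq bmzfg fmz cschn azme caxw pbgi hxmzh
Hunk 3: at line 1 remove [cmq,bmzfg] add [padwl] -> 9 lines: vuyi lny padwl fmz cschn azme caxw pbgi hxmzh
Hunk 4: at line 3 remove [cschn,azme] add [wiu,vpzls,rce] -> 10 lines: vuyi lny padwl fmz wiu vpzls rce caxw pbgi hxmzh
Hunk 5: at line 1 remove [padwl] add [ekels] -> 10 lines: vuyi lny ekels fmz wiu vpzls rce caxw pbgi hxmzh
Hunk 6: at line 5 remove [vpzls] add [zse,mih,eiltg] -> 12 lines: vuyi lny ekels fmz wiu zse mih eiltg rce caxw pbgi hxmzh

Answer: vuyi
lny
ekels
fmz
wiu
zse
mih
eiltg
rce
caxw
pbgi
hxmzh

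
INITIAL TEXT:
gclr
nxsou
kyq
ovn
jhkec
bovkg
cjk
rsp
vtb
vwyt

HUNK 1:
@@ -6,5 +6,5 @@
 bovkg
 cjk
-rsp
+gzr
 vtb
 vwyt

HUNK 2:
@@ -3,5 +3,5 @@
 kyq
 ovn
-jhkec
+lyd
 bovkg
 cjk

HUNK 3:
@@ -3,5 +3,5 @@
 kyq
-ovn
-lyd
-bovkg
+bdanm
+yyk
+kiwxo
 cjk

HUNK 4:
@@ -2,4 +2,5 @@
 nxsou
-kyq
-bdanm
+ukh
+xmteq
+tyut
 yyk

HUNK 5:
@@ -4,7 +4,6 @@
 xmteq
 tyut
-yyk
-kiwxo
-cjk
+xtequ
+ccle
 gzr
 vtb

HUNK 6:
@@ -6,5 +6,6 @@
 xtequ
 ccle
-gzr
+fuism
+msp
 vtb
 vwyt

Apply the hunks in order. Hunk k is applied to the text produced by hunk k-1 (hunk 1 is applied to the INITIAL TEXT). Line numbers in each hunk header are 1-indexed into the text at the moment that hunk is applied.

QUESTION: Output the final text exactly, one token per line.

Answer: gclr
nxsou
ukh
xmteq
tyut
xtequ
ccle
fuism
msp
vtb
vwyt

Derivation:
Hunk 1: at line 6 remove [rsp] add [gzr] -> 10 lines: gclr nxsou kyq ovn jhkec bovkg cjk gzr vtb vwyt
Hunk 2: at line 3 remove [jhkec] add [lyd] -> 10 lines: gclr nxsou kyq ovn lyd bovkg cjk gzr vtb vwyt
Hunk 3: at line 3 remove [ovn,lyd,bovkg] add [bdanm,yyk,kiwxo] -> 10 lines: gclr nxsou kyq bdanm yyk kiwxo cjk gzr vtb vwyt
Hunk 4: at line 2 remove [kyq,bdanm] add [ukh,xmteq,tyut] -> 11 lines: gclr nxsou ukh xmteq tyut yyk kiwxo cjk gzr vtb vwyt
Hunk 5: at line 4 remove [yyk,kiwxo,cjk] add [xtequ,ccle] -> 10 lines: gclr nxsou ukh xmteq tyut xtequ ccle gzr vtb vwyt
Hunk 6: at line 6 remove [gzr] add [fuism,msp] -> 11 lines: gclr nxsou ukh xmteq tyut xtequ ccle fuism msp vtb vwyt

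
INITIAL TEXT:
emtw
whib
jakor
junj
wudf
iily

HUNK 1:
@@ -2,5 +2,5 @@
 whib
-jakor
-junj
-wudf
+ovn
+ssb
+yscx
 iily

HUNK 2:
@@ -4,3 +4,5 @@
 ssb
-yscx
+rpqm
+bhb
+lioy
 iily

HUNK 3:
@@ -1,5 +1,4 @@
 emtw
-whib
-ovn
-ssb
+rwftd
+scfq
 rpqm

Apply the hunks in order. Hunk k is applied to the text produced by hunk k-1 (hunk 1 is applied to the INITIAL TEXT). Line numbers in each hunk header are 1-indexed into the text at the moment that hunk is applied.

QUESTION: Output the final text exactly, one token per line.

Answer: emtw
rwftd
scfq
rpqm
bhb
lioy
iily

Derivation:
Hunk 1: at line 2 remove [jakor,junj,wudf] add [ovn,ssb,yscx] -> 6 lines: emtw whib ovn ssb yscx iily
Hunk 2: at line 4 remove [yscx] add [rpqm,bhb,lioy] -> 8 lines: emtw whib ovn ssb rpqm bhb lioy iily
Hunk 3: at line 1 remove [whib,ovn,ssb] add [rwftd,scfq] -> 7 lines: emtw rwftd scfq rpqm bhb lioy iily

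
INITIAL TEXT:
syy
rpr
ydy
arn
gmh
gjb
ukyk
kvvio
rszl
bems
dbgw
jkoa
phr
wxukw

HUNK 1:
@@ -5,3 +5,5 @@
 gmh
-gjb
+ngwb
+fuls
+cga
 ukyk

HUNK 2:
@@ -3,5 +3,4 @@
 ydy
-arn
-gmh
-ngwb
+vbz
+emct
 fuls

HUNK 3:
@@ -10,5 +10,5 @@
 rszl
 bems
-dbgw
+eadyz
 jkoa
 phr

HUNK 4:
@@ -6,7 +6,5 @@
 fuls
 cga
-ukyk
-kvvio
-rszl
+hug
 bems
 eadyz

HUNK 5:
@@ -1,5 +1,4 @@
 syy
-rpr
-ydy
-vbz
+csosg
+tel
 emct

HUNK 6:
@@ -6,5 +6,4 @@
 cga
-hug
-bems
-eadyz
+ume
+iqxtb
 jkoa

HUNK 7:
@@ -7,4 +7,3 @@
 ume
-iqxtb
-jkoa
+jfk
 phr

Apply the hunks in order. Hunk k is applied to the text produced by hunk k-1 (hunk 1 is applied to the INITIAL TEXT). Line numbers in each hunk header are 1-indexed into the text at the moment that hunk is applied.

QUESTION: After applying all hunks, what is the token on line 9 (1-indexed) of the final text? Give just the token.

Answer: phr

Derivation:
Hunk 1: at line 5 remove [gjb] add [ngwb,fuls,cga] -> 16 lines: syy rpr ydy arn gmh ngwb fuls cga ukyk kvvio rszl bems dbgw jkoa phr wxukw
Hunk 2: at line 3 remove [arn,gmh,ngwb] add [vbz,emct] -> 15 lines: syy rpr ydy vbz emct fuls cga ukyk kvvio rszl bems dbgw jkoa phr wxukw
Hunk 3: at line 10 remove [dbgw] add [eadyz] -> 15 lines: syy rpr ydy vbz emct fuls cga ukyk kvvio rszl bems eadyz jkoa phr wxukw
Hunk 4: at line 6 remove [ukyk,kvvio,rszl] add [hug] -> 13 lines: syy rpr ydy vbz emct fuls cga hug bems eadyz jkoa phr wxukw
Hunk 5: at line 1 remove [rpr,ydy,vbz] add [csosg,tel] -> 12 lines: syy csosg tel emct fuls cga hug bems eadyz jkoa phr wxukw
Hunk 6: at line 6 remove [hug,bems,eadyz] add [ume,iqxtb] -> 11 lines: syy csosg tel emct fuls cga ume iqxtb jkoa phr wxukw
Hunk 7: at line 7 remove [iqxtb,jkoa] add [jfk] -> 10 lines: syy csosg tel emct fuls cga ume jfk phr wxukw
Final line 9: phr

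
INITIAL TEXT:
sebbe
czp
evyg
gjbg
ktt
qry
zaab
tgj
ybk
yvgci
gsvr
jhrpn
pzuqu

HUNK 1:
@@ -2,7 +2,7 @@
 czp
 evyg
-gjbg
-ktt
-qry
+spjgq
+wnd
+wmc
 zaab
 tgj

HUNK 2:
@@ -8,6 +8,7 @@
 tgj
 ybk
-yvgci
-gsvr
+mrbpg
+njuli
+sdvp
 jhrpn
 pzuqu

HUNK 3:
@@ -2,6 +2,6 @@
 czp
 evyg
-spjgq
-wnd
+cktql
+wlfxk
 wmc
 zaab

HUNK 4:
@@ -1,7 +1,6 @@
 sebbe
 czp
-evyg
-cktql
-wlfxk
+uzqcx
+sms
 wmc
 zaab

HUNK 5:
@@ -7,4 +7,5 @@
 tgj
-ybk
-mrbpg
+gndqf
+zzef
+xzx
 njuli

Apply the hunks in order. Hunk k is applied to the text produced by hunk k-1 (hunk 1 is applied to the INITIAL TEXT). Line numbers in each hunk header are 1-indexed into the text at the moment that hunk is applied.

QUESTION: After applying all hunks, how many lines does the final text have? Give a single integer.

Answer: 14

Derivation:
Hunk 1: at line 2 remove [gjbg,ktt,qry] add [spjgq,wnd,wmc] -> 13 lines: sebbe czp evyg spjgq wnd wmc zaab tgj ybk yvgci gsvr jhrpn pzuqu
Hunk 2: at line 8 remove [yvgci,gsvr] add [mrbpg,njuli,sdvp] -> 14 lines: sebbe czp evyg spjgq wnd wmc zaab tgj ybk mrbpg njuli sdvp jhrpn pzuqu
Hunk 3: at line 2 remove [spjgq,wnd] add [cktql,wlfxk] -> 14 lines: sebbe czp evyg cktql wlfxk wmc zaab tgj ybk mrbpg njuli sdvp jhrpn pzuqu
Hunk 4: at line 1 remove [evyg,cktql,wlfxk] add [uzqcx,sms] -> 13 lines: sebbe czp uzqcx sms wmc zaab tgj ybk mrbpg njuli sdvp jhrpn pzuqu
Hunk 5: at line 7 remove [ybk,mrbpg] add [gndqf,zzef,xzx] -> 14 lines: sebbe czp uzqcx sms wmc zaab tgj gndqf zzef xzx njuli sdvp jhrpn pzuqu
Final line count: 14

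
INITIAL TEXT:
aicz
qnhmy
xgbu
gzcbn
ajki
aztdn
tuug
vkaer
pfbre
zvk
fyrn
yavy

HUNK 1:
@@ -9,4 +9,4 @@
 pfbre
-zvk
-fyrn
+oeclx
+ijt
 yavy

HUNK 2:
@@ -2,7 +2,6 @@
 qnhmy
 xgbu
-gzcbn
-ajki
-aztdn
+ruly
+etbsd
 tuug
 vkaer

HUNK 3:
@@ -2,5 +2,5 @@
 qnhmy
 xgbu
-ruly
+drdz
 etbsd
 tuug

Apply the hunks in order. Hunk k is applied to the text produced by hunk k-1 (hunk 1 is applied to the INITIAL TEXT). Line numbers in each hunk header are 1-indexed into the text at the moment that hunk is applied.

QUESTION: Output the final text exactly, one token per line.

Answer: aicz
qnhmy
xgbu
drdz
etbsd
tuug
vkaer
pfbre
oeclx
ijt
yavy

Derivation:
Hunk 1: at line 9 remove [zvk,fyrn] add [oeclx,ijt] -> 12 lines: aicz qnhmy xgbu gzcbn ajki aztdn tuug vkaer pfbre oeclx ijt yavy
Hunk 2: at line 2 remove [gzcbn,ajki,aztdn] add [ruly,etbsd] -> 11 lines: aicz qnhmy xgbu ruly etbsd tuug vkaer pfbre oeclx ijt yavy
Hunk 3: at line 2 remove [ruly] add [drdz] -> 11 lines: aicz qnhmy xgbu drdz etbsd tuug vkaer pfbre oeclx ijt yavy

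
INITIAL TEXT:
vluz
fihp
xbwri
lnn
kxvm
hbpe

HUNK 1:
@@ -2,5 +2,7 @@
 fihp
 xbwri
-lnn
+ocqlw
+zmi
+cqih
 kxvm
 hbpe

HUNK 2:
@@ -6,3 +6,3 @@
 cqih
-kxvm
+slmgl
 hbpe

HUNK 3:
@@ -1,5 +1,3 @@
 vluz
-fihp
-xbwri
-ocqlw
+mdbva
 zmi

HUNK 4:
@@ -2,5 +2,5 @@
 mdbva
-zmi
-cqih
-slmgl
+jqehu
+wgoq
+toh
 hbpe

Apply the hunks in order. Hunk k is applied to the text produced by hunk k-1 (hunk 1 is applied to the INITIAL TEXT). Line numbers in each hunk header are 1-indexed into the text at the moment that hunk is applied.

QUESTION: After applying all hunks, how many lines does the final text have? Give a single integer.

Hunk 1: at line 2 remove [lnn] add [ocqlw,zmi,cqih] -> 8 lines: vluz fihp xbwri ocqlw zmi cqih kxvm hbpe
Hunk 2: at line 6 remove [kxvm] add [slmgl] -> 8 lines: vluz fihp xbwri ocqlw zmi cqih slmgl hbpe
Hunk 3: at line 1 remove [fihp,xbwri,ocqlw] add [mdbva] -> 6 lines: vluz mdbva zmi cqih slmgl hbpe
Hunk 4: at line 2 remove [zmi,cqih,slmgl] add [jqehu,wgoq,toh] -> 6 lines: vluz mdbva jqehu wgoq toh hbpe
Final line count: 6

Answer: 6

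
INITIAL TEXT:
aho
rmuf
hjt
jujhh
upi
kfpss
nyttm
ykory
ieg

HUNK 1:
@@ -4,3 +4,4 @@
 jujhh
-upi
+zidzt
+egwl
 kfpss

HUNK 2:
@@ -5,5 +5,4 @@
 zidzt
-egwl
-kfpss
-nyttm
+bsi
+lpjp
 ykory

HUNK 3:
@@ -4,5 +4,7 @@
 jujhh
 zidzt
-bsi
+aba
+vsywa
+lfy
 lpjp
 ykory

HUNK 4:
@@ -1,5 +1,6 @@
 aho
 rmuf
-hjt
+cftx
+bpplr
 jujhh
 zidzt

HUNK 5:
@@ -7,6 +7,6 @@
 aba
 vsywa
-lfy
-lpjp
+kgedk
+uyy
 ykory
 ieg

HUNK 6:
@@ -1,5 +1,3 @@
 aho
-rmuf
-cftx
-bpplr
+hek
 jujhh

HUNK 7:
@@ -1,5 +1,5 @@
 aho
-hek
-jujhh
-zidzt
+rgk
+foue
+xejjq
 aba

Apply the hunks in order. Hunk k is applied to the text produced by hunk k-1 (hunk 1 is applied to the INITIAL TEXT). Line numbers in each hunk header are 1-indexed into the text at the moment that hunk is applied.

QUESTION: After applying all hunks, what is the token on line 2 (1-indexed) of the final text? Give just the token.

Hunk 1: at line 4 remove [upi] add [zidzt,egwl] -> 10 lines: aho rmuf hjt jujhh zidzt egwl kfpss nyttm ykory ieg
Hunk 2: at line 5 remove [egwl,kfpss,nyttm] add [bsi,lpjp] -> 9 lines: aho rmuf hjt jujhh zidzt bsi lpjp ykory ieg
Hunk 3: at line 4 remove [bsi] add [aba,vsywa,lfy] -> 11 lines: aho rmuf hjt jujhh zidzt aba vsywa lfy lpjp ykory ieg
Hunk 4: at line 1 remove [hjt] add [cftx,bpplr] -> 12 lines: aho rmuf cftx bpplr jujhh zidzt aba vsywa lfy lpjp ykory ieg
Hunk 5: at line 7 remove [lfy,lpjp] add [kgedk,uyy] -> 12 lines: aho rmuf cftx bpplr jujhh zidzt aba vsywa kgedk uyy ykory ieg
Hunk 6: at line 1 remove [rmuf,cftx,bpplr] add [hek] -> 10 lines: aho hek jujhh zidzt aba vsywa kgedk uyy ykory ieg
Hunk 7: at line 1 remove [hek,jujhh,zidzt] add [rgk,foue,xejjq] -> 10 lines: aho rgk foue xejjq aba vsywa kgedk uyy ykory ieg
Final line 2: rgk

Answer: rgk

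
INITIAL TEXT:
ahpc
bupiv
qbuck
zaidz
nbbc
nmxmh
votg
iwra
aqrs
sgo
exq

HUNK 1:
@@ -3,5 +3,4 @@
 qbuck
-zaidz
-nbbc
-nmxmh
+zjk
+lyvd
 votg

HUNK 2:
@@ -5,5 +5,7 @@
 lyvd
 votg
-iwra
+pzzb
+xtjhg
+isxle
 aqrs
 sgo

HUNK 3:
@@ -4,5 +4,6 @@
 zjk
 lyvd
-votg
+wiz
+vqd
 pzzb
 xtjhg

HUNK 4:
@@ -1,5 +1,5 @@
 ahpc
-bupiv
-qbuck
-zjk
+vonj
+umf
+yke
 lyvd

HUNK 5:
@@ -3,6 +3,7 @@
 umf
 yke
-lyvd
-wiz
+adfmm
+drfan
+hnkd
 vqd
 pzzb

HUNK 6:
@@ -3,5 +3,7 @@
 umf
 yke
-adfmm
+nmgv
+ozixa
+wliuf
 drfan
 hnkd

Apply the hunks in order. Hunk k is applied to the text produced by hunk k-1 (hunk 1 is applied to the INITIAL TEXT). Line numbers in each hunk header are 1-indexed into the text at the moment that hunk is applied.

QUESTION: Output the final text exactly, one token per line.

Hunk 1: at line 3 remove [zaidz,nbbc,nmxmh] add [zjk,lyvd] -> 10 lines: ahpc bupiv qbuck zjk lyvd votg iwra aqrs sgo exq
Hunk 2: at line 5 remove [iwra] add [pzzb,xtjhg,isxle] -> 12 lines: ahpc bupiv qbuck zjk lyvd votg pzzb xtjhg isxle aqrs sgo exq
Hunk 3: at line 4 remove [votg] add [wiz,vqd] -> 13 lines: ahpc bupiv qbuck zjk lyvd wiz vqd pzzb xtjhg isxle aqrs sgo exq
Hunk 4: at line 1 remove [bupiv,qbuck,zjk] add [vonj,umf,yke] -> 13 lines: ahpc vonj umf yke lyvd wiz vqd pzzb xtjhg isxle aqrs sgo exq
Hunk 5: at line 3 remove [lyvd,wiz] add [adfmm,drfan,hnkd] -> 14 lines: ahpc vonj umf yke adfmm drfan hnkd vqd pzzb xtjhg isxle aqrs sgo exq
Hunk 6: at line 3 remove [adfmm] add [nmgv,ozixa,wliuf] -> 16 lines: ahpc vonj umf yke nmgv ozixa wliuf drfan hnkd vqd pzzb xtjhg isxle aqrs sgo exq

Answer: ahpc
vonj
umf
yke
nmgv
ozixa
wliuf
drfan
hnkd
vqd
pzzb
xtjhg
isxle
aqrs
sgo
exq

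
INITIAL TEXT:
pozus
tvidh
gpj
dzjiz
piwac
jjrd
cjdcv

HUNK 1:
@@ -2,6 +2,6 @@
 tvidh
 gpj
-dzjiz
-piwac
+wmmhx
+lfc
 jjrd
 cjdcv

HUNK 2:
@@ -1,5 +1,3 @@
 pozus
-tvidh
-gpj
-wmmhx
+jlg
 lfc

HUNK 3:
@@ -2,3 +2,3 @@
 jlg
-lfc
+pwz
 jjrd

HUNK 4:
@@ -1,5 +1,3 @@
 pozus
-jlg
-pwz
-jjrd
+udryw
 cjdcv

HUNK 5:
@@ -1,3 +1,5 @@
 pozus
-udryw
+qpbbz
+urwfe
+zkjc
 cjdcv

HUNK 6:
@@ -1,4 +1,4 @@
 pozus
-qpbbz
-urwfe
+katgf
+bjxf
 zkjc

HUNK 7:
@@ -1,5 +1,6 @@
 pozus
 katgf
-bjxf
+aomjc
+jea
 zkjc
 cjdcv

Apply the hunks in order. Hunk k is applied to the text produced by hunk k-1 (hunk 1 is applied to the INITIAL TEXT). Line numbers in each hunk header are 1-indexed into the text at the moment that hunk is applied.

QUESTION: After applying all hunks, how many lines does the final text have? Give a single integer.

Answer: 6

Derivation:
Hunk 1: at line 2 remove [dzjiz,piwac] add [wmmhx,lfc] -> 7 lines: pozus tvidh gpj wmmhx lfc jjrd cjdcv
Hunk 2: at line 1 remove [tvidh,gpj,wmmhx] add [jlg] -> 5 lines: pozus jlg lfc jjrd cjdcv
Hunk 3: at line 2 remove [lfc] add [pwz] -> 5 lines: pozus jlg pwz jjrd cjdcv
Hunk 4: at line 1 remove [jlg,pwz,jjrd] add [udryw] -> 3 lines: pozus udryw cjdcv
Hunk 5: at line 1 remove [udryw] add [qpbbz,urwfe,zkjc] -> 5 lines: pozus qpbbz urwfe zkjc cjdcv
Hunk 6: at line 1 remove [qpbbz,urwfe] add [katgf,bjxf] -> 5 lines: pozus katgf bjxf zkjc cjdcv
Hunk 7: at line 1 remove [bjxf] add [aomjc,jea] -> 6 lines: pozus katgf aomjc jea zkjc cjdcv
Final line count: 6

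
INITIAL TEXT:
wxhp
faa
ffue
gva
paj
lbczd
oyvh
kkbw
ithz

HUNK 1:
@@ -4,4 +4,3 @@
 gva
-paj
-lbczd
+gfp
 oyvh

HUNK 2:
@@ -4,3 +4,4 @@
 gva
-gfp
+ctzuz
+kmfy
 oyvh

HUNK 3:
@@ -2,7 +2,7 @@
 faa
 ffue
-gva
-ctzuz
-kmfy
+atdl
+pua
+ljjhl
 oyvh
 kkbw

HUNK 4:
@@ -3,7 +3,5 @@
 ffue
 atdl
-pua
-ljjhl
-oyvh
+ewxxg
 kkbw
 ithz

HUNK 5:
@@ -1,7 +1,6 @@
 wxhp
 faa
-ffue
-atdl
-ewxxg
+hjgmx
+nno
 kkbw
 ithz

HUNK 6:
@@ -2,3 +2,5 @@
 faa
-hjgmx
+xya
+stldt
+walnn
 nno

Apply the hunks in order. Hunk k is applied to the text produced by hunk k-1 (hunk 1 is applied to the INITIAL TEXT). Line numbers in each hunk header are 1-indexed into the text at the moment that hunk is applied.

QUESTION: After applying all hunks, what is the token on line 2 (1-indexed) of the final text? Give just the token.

Hunk 1: at line 4 remove [paj,lbczd] add [gfp] -> 8 lines: wxhp faa ffue gva gfp oyvh kkbw ithz
Hunk 2: at line 4 remove [gfp] add [ctzuz,kmfy] -> 9 lines: wxhp faa ffue gva ctzuz kmfy oyvh kkbw ithz
Hunk 3: at line 2 remove [gva,ctzuz,kmfy] add [atdl,pua,ljjhl] -> 9 lines: wxhp faa ffue atdl pua ljjhl oyvh kkbw ithz
Hunk 4: at line 3 remove [pua,ljjhl,oyvh] add [ewxxg] -> 7 lines: wxhp faa ffue atdl ewxxg kkbw ithz
Hunk 5: at line 1 remove [ffue,atdl,ewxxg] add [hjgmx,nno] -> 6 lines: wxhp faa hjgmx nno kkbw ithz
Hunk 6: at line 2 remove [hjgmx] add [xya,stldt,walnn] -> 8 lines: wxhp faa xya stldt walnn nno kkbw ithz
Final line 2: faa

Answer: faa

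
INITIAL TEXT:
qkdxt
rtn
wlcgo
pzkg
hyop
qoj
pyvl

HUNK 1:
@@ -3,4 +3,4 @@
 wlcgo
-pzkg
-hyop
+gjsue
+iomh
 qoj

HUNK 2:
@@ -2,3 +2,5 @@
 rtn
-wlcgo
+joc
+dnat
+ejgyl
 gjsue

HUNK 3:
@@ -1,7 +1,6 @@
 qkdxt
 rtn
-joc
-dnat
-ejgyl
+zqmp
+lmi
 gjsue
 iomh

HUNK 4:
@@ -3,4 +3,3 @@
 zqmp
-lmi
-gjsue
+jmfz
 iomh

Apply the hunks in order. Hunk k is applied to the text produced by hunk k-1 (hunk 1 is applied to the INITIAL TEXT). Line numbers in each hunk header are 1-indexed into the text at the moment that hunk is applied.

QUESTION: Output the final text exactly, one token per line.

Answer: qkdxt
rtn
zqmp
jmfz
iomh
qoj
pyvl

Derivation:
Hunk 1: at line 3 remove [pzkg,hyop] add [gjsue,iomh] -> 7 lines: qkdxt rtn wlcgo gjsue iomh qoj pyvl
Hunk 2: at line 2 remove [wlcgo] add [joc,dnat,ejgyl] -> 9 lines: qkdxt rtn joc dnat ejgyl gjsue iomh qoj pyvl
Hunk 3: at line 1 remove [joc,dnat,ejgyl] add [zqmp,lmi] -> 8 lines: qkdxt rtn zqmp lmi gjsue iomh qoj pyvl
Hunk 4: at line 3 remove [lmi,gjsue] add [jmfz] -> 7 lines: qkdxt rtn zqmp jmfz iomh qoj pyvl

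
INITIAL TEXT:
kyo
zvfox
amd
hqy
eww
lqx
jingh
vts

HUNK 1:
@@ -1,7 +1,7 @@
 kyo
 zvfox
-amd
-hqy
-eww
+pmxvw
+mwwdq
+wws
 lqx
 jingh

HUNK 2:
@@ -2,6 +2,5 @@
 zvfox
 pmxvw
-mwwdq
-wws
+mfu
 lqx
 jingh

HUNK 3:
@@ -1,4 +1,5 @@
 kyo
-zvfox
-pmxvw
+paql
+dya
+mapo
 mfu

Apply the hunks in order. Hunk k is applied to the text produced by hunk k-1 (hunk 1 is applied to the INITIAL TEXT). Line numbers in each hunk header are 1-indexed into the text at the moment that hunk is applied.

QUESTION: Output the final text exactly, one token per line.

Hunk 1: at line 1 remove [amd,hqy,eww] add [pmxvw,mwwdq,wws] -> 8 lines: kyo zvfox pmxvw mwwdq wws lqx jingh vts
Hunk 2: at line 2 remove [mwwdq,wws] add [mfu] -> 7 lines: kyo zvfox pmxvw mfu lqx jingh vts
Hunk 3: at line 1 remove [zvfox,pmxvw] add [paql,dya,mapo] -> 8 lines: kyo paql dya mapo mfu lqx jingh vts

Answer: kyo
paql
dya
mapo
mfu
lqx
jingh
vts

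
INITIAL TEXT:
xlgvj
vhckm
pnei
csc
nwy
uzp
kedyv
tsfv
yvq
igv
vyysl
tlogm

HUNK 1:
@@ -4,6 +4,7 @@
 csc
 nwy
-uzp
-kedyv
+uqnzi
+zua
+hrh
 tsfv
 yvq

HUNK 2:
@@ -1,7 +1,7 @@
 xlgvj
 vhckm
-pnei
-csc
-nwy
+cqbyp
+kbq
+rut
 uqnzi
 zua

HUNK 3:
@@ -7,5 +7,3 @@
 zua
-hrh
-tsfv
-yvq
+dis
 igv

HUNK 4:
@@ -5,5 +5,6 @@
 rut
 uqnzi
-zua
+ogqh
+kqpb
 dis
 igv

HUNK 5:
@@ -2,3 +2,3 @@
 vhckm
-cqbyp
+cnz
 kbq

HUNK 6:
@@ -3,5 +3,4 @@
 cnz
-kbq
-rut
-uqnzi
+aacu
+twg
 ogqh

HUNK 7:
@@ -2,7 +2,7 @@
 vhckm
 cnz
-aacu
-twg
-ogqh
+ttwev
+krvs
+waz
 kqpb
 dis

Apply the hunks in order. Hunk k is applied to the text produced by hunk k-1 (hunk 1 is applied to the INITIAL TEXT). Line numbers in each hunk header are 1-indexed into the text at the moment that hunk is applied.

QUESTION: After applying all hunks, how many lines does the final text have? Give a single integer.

Hunk 1: at line 4 remove [uzp,kedyv] add [uqnzi,zua,hrh] -> 13 lines: xlgvj vhckm pnei csc nwy uqnzi zua hrh tsfv yvq igv vyysl tlogm
Hunk 2: at line 1 remove [pnei,csc,nwy] add [cqbyp,kbq,rut] -> 13 lines: xlgvj vhckm cqbyp kbq rut uqnzi zua hrh tsfv yvq igv vyysl tlogm
Hunk 3: at line 7 remove [hrh,tsfv,yvq] add [dis] -> 11 lines: xlgvj vhckm cqbyp kbq rut uqnzi zua dis igv vyysl tlogm
Hunk 4: at line 5 remove [zua] add [ogqh,kqpb] -> 12 lines: xlgvj vhckm cqbyp kbq rut uqnzi ogqh kqpb dis igv vyysl tlogm
Hunk 5: at line 2 remove [cqbyp] add [cnz] -> 12 lines: xlgvj vhckm cnz kbq rut uqnzi ogqh kqpb dis igv vyysl tlogm
Hunk 6: at line 3 remove [kbq,rut,uqnzi] add [aacu,twg] -> 11 lines: xlgvj vhckm cnz aacu twg ogqh kqpb dis igv vyysl tlogm
Hunk 7: at line 2 remove [aacu,twg,ogqh] add [ttwev,krvs,waz] -> 11 lines: xlgvj vhckm cnz ttwev krvs waz kqpb dis igv vyysl tlogm
Final line count: 11

Answer: 11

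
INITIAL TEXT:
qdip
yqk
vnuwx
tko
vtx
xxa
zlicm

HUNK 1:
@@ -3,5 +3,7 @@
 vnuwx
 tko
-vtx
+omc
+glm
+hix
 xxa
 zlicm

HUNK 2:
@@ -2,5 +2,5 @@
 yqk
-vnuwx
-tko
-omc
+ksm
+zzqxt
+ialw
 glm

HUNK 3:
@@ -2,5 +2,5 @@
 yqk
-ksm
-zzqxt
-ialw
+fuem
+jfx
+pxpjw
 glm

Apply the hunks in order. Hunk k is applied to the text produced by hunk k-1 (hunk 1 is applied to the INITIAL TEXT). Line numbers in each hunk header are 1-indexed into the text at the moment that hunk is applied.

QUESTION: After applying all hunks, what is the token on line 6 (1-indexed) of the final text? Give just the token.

Hunk 1: at line 3 remove [vtx] add [omc,glm,hix] -> 9 lines: qdip yqk vnuwx tko omc glm hix xxa zlicm
Hunk 2: at line 2 remove [vnuwx,tko,omc] add [ksm,zzqxt,ialw] -> 9 lines: qdip yqk ksm zzqxt ialw glm hix xxa zlicm
Hunk 3: at line 2 remove [ksm,zzqxt,ialw] add [fuem,jfx,pxpjw] -> 9 lines: qdip yqk fuem jfx pxpjw glm hix xxa zlicm
Final line 6: glm

Answer: glm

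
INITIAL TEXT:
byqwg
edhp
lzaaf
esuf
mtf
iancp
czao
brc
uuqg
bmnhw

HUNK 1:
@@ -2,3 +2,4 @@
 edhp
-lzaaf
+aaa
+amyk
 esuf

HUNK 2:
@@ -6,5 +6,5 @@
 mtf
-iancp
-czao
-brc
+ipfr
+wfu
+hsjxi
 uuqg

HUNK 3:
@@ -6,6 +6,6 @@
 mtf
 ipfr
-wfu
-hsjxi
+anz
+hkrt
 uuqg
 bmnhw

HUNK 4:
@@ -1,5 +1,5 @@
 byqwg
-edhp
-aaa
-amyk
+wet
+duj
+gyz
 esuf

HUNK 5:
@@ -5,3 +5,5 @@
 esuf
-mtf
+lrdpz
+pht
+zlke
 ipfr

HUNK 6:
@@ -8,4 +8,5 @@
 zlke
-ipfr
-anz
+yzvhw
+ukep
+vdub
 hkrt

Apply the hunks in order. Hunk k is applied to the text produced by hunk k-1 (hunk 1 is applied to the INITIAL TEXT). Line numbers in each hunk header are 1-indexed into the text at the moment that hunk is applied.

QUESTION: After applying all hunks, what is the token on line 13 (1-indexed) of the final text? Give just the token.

Answer: uuqg

Derivation:
Hunk 1: at line 2 remove [lzaaf] add [aaa,amyk] -> 11 lines: byqwg edhp aaa amyk esuf mtf iancp czao brc uuqg bmnhw
Hunk 2: at line 6 remove [iancp,czao,brc] add [ipfr,wfu,hsjxi] -> 11 lines: byqwg edhp aaa amyk esuf mtf ipfr wfu hsjxi uuqg bmnhw
Hunk 3: at line 6 remove [wfu,hsjxi] add [anz,hkrt] -> 11 lines: byqwg edhp aaa amyk esuf mtf ipfr anz hkrt uuqg bmnhw
Hunk 4: at line 1 remove [edhp,aaa,amyk] add [wet,duj,gyz] -> 11 lines: byqwg wet duj gyz esuf mtf ipfr anz hkrt uuqg bmnhw
Hunk 5: at line 5 remove [mtf] add [lrdpz,pht,zlke] -> 13 lines: byqwg wet duj gyz esuf lrdpz pht zlke ipfr anz hkrt uuqg bmnhw
Hunk 6: at line 8 remove [ipfr,anz] add [yzvhw,ukep,vdub] -> 14 lines: byqwg wet duj gyz esuf lrdpz pht zlke yzvhw ukep vdub hkrt uuqg bmnhw
Final line 13: uuqg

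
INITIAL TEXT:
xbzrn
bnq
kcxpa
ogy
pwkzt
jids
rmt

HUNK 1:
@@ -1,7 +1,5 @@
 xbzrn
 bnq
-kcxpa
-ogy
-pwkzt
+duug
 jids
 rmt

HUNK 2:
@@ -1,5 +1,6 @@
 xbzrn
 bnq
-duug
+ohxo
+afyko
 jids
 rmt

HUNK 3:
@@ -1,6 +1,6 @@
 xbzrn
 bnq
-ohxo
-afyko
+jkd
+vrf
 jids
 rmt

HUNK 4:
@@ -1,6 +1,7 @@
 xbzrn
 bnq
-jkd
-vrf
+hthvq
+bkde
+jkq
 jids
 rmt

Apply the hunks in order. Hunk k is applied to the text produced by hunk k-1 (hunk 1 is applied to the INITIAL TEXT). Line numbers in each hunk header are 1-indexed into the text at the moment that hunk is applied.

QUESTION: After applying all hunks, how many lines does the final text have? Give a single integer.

Hunk 1: at line 1 remove [kcxpa,ogy,pwkzt] add [duug] -> 5 lines: xbzrn bnq duug jids rmt
Hunk 2: at line 1 remove [duug] add [ohxo,afyko] -> 6 lines: xbzrn bnq ohxo afyko jids rmt
Hunk 3: at line 1 remove [ohxo,afyko] add [jkd,vrf] -> 6 lines: xbzrn bnq jkd vrf jids rmt
Hunk 4: at line 1 remove [jkd,vrf] add [hthvq,bkde,jkq] -> 7 lines: xbzrn bnq hthvq bkde jkq jids rmt
Final line count: 7

Answer: 7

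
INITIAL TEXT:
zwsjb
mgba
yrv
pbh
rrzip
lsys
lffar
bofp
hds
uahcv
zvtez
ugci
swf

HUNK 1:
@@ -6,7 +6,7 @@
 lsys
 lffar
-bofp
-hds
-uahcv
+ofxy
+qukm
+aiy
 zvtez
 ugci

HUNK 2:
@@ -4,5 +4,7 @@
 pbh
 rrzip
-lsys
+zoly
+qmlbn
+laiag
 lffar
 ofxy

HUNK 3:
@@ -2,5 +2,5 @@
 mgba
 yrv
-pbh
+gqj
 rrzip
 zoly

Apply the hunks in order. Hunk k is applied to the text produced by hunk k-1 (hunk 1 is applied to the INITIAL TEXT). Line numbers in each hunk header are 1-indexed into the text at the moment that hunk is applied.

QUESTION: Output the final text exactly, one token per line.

Answer: zwsjb
mgba
yrv
gqj
rrzip
zoly
qmlbn
laiag
lffar
ofxy
qukm
aiy
zvtez
ugci
swf

Derivation:
Hunk 1: at line 6 remove [bofp,hds,uahcv] add [ofxy,qukm,aiy] -> 13 lines: zwsjb mgba yrv pbh rrzip lsys lffar ofxy qukm aiy zvtez ugci swf
Hunk 2: at line 4 remove [lsys] add [zoly,qmlbn,laiag] -> 15 lines: zwsjb mgba yrv pbh rrzip zoly qmlbn laiag lffar ofxy qukm aiy zvtez ugci swf
Hunk 3: at line 2 remove [pbh] add [gqj] -> 15 lines: zwsjb mgba yrv gqj rrzip zoly qmlbn laiag lffar ofxy qukm aiy zvtez ugci swf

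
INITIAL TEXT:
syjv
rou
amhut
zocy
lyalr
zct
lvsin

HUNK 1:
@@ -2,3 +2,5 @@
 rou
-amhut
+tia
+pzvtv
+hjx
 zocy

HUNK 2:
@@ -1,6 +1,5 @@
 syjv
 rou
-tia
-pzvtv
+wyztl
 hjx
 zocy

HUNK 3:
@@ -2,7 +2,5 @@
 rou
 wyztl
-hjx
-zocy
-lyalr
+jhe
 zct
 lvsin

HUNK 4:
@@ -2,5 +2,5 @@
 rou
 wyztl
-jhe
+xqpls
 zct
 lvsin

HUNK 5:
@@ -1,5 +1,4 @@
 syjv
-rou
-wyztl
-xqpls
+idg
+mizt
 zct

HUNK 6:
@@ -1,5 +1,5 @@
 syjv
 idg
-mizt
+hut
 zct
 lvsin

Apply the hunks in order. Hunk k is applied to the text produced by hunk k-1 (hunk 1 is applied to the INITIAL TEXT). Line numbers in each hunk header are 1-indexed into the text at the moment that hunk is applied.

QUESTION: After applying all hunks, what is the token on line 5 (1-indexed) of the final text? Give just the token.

Hunk 1: at line 2 remove [amhut] add [tia,pzvtv,hjx] -> 9 lines: syjv rou tia pzvtv hjx zocy lyalr zct lvsin
Hunk 2: at line 1 remove [tia,pzvtv] add [wyztl] -> 8 lines: syjv rou wyztl hjx zocy lyalr zct lvsin
Hunk 3: at line 2 remove [hjx,zocy,lyalr] add [jhe] -> 6 lines: syjv rou wyztl jhe zct lvsin
Hunk 4: at line 2 remove [jhe] add [xqpls] -> 6 lines: syjv rou wyztl xqpls zct lvsin
Hunk 5: at line 1 remove [rou,wyztl,xqpls] add [idg,mizt] -> 5 lines: syjv idg mizt zct lvsin
Hunk 6: at line 1 remove [mizt] add [hut] -> 5 lines: syjv idg hut zct lvsin
Final line 5: lvsin

Answer: lvsin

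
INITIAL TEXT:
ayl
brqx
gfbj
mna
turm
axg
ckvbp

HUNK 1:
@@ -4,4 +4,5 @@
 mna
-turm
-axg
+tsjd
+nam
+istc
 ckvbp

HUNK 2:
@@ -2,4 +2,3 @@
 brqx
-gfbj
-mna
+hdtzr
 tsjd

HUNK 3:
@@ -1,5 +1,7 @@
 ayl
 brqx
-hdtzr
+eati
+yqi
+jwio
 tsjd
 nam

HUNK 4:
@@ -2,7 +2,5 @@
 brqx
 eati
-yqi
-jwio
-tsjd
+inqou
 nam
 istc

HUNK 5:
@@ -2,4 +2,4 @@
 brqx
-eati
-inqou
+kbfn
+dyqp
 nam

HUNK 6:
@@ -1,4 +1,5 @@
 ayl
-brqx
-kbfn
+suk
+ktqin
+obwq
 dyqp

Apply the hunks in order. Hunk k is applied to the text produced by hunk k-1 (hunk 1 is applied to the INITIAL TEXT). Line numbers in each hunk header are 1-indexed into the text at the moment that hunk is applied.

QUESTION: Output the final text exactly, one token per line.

Answer: ayl
suk
ktqin
obwq
dyqp
nam
istc
ckvbp

Derivation:
Hunk 1: at line 4 remove [turm,axg] add [tsjd,nam,istc] -> 8 lines: ayl brqx gfbj mna tsjd nam istc ckvbp
Hunk 2: at line 2 remove [gfbj,mna] add [hdtzr] -> 7 lines: ayl brqx hdtzr tsjd nam istc ckvbp
Hunk 3: at line 1 remove [hdtzr] add [eati,yqi,jwio] -> 9 lines: ayl brqx eati yqi jwio tsjd nam istc ckvbp
Hunk 4: at line 2 remove [yqi,jwio,tsjd] add [inqou] -> 7 lines: ayl brqx eati inqou nam istc ckvbp
Hunk 5: at line 2 remove [eati,inqou] add [kbfn,dyqp] -> 7 lines: ayl brqx kbfn dyqp nam istc ckvbp
Hunk 6: at line 1 remove [brqx,kbfn] add [suk,ktqin,obwq] -> 8 lines: ayl suk ktqin obwq dyqp nam istc ckvbp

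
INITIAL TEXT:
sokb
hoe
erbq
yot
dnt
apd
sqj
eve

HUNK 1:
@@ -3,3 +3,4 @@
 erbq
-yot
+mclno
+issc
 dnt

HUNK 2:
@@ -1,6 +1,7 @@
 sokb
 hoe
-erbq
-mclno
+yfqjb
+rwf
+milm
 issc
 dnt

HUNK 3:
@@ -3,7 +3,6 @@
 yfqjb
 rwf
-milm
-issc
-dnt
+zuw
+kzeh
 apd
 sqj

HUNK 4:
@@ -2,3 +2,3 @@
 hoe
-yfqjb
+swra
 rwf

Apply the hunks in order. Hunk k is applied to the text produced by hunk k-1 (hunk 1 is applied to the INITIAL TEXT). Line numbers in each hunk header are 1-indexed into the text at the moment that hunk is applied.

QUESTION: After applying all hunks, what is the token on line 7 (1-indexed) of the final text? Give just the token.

Answer: apd

Derivation:
Hunk 1: at line 3 remove [yot] add [mclno,issc] -> 9 lines: sokb hoe erbq mclno issc dnt apd sqj eve
Hunk 2: at line 1 remove [erbq,mclno] add [yfqjb,rwf,milm] -> 10 lines: sokb hoe yfqjb rwf milm issc dnt apd sqj eve
Hunk 3: at line 3 remove [milm,issc,dnt] add [zuw,kzeh] -> 9 lines: sokb hoe yfqjb rwf zuw kzeh apd sqj eve
Hunk 4: at line 2 remove [yfqjb] add [swra] -> 9 lines: sokb hoe swra rwf zuw kzeh apd sqj eve
Final line 7: apd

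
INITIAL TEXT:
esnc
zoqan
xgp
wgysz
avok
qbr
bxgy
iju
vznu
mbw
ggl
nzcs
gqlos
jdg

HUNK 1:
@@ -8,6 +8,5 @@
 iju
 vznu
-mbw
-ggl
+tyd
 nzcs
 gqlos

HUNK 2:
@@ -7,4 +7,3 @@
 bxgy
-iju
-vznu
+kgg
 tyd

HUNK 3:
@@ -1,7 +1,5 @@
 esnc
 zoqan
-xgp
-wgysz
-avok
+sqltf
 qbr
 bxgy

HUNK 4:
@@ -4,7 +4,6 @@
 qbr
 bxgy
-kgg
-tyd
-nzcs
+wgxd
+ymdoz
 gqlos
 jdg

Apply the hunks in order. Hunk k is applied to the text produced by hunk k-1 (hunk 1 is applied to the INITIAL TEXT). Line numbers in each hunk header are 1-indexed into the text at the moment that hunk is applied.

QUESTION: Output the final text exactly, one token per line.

Hunk 1: at line 8 remove [mbw,ggl] add [tyd] -> 13 lines: esnc zoqan xgp wgysz avok qbr bxgy iju vznu tyd nzcs gqlos jdg
Hunk 2: at line 7 remove [iju,vznu] add [kgg] -> 12 lines: esnc zoqan xgp wgysz avok qbr bxgy kgg tyd nzcs gqlos jdg
Hunk 3: at line 1 remove [xgp,wgysz,avok] add [sqltf] -> 10 lines: esnc zoqan sqltf qbr bxgy kgg tyd nzcs gqlos jdg
Hunk 4: at line 4 remove [kgg,tyd,nzcs] add [wgxd,ymdoz] -> 9 lines: esnc zoqan sqltf qbr bxgy wgxd ymdoz gqlos jdg

Answer: esnc
zoqan
sqltf
qbr
bxgy
wgxd
ymdoz
gqlos
jdg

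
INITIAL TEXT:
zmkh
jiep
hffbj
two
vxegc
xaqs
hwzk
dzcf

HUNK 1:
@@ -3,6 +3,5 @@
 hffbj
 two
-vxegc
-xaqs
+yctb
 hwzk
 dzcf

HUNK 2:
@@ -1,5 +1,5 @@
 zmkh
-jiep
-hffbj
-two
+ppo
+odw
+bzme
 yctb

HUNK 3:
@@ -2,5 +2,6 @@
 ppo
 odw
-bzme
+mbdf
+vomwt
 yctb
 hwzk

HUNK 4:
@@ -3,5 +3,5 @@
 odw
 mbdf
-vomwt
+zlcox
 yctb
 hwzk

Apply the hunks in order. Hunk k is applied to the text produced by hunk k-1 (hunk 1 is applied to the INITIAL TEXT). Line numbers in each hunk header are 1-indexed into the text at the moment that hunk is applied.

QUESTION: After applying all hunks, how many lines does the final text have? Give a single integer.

Answer: 8

Derivation:
Hunk 1: at line 3 remove [vxegc,xaqs] add [yctb] -> 7 lines: zmkh jiep hffbj two yctb hwzk dzcf
Hunk 2: at line 1 remove [jiep,hffbj,two] add [ppo,odw,bzme] -> 7 lines: zmkh ppo odw bzme yctb hwzk dzcf
Hunk 3: at line 2 remove [bzme] add [mbdf,vomwt] -> 8 lines: zmkh ppo odw mbdf vomwt yctb hwzk dzcf
Hunk 4: at line 3 remove [vomwt] add [zlcox] -> 8 lines: zmkh ppo odw mbdf zlcox yctb hwzk dzcf
Final line count: 8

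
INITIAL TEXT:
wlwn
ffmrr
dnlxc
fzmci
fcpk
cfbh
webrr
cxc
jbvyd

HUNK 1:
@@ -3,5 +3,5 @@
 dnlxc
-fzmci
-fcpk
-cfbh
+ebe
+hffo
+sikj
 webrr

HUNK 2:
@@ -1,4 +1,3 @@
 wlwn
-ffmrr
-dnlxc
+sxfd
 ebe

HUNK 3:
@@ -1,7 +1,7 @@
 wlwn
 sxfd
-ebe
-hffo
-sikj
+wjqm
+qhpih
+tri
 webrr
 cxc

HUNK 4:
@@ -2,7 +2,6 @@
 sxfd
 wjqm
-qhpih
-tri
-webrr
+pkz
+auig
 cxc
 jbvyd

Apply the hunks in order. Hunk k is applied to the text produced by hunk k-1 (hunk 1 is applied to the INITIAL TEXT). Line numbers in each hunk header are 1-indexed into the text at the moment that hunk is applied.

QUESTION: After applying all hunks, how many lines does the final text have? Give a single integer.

Hunk 1: at line 3 remove [fzmci,fcpk,cfbh] add [ebe,hffo,sikj] -> 9 lines: wlwn ffmrr dnlxc ebe hffo sikj webrr cxc jbvyd
Hunk 2: at line 1 remove [ffmrr,dnlxc] add [sxfd] -> 8 lines: wlwn sxfd ebe hffo sikj webrr cxc jbvyd
Hunk 3: at line 1 remove [ebe,hffo,sikj] add [wjqm,qhpih,tri] -> 8 lines: wlwn sxfd wjqm qhpih tri webrr cxc jbvyd
Hunk 4: at line 2 remove [qhpih,tri,webrr] add [pkz,auig] -> 7 lines: wlwn sxfd wjqm pkz auig cxc jbvyd
Final line count: 7

Answer: 7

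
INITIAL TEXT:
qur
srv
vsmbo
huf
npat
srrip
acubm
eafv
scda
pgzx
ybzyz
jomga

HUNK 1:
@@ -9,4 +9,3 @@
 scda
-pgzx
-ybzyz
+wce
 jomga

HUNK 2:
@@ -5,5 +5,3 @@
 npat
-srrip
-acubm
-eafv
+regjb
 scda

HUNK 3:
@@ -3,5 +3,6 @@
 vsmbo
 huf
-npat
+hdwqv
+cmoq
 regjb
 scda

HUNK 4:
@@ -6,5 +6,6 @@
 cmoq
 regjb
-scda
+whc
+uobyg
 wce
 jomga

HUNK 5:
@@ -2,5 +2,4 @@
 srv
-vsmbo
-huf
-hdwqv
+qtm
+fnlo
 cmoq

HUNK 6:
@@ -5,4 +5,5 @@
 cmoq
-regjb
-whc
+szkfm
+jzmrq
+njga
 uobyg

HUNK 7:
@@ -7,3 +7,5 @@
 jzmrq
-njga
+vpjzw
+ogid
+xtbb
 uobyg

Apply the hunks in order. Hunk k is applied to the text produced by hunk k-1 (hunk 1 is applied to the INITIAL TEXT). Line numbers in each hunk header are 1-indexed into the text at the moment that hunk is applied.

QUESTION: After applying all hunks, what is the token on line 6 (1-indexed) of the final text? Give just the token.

Hunk 1: at line 9 remove [pgzx,ybzyz] add [wce] -> 11 lines: qur srv vsmbo huf npat srrip acubm eafv scda wce jomga
Hunk 2: at line 5 remove [srrip,acubm,eafv] add [regjb] -> 9 lines: qur srv vsmbo huf npat regjb scda wce jomga
Hunk 3: at line 3 remove [npat] add [hdwqv,cmoq] -> 10 lines: qur srv vsmbo huf hdwqv cmoq regjb scda wce jomga
Hunk 4: at line 6 remove [scda] add [whc,uobyg] -> 11 lines: qur srv vsmbo huf hdwqv cmoq regjb whc uobyg wce jomga
Hunk 5: at line 2 remove [vsmbo,huf,hdwqv] add [qtm,fnlo] -> 10 lines: qur srv qtm fnlo cmoq regjb whc uobyg wce jomga
Hunk 6: at line 5 remove [regjb,whc] add [szkfm,jzmrq,njga] -> 11 lines: qur srv qtm fnlo cmoq szkfm jzmrq njga uobyg wce jomga
Hunk 7: at line 7 remove [njga] add [vpjzw,ogid,xtbb] -> 13 lines: qur srv qtm fnlo cmoq szkfm jzmrq vpjzw ogid xtbb uobyg wce jomga
Final line 6: szkfm

Answer: szkfm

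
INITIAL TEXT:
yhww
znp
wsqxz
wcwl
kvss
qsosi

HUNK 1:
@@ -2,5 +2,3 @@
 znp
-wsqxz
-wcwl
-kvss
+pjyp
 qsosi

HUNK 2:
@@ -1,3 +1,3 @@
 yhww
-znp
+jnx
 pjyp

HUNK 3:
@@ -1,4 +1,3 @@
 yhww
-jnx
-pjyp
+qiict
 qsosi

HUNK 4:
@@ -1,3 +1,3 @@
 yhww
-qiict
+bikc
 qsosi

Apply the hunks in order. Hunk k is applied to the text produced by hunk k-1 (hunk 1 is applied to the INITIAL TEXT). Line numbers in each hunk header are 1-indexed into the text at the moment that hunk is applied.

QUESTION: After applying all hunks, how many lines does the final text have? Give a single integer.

Hunk 1: at line 2 remove [wsqxz,wcwl,kvss] add [pjyp] -> 4 lines: yhww znp pjyp qsosi
Hunk 2: at line 1 remove [znp] add [jnx] -> 4 lines: yhww jnx pjyp qsosi
Hunk 3: at line 1 remove [jnx,pjyp] add [qiict] -> 3 lines: yhww qiict qsosi
Hunk 4: at line 1 remove [qiict] add [bikc] -> 3 lines: yhww bikc qsosi
Final line count: 3

Answer: 3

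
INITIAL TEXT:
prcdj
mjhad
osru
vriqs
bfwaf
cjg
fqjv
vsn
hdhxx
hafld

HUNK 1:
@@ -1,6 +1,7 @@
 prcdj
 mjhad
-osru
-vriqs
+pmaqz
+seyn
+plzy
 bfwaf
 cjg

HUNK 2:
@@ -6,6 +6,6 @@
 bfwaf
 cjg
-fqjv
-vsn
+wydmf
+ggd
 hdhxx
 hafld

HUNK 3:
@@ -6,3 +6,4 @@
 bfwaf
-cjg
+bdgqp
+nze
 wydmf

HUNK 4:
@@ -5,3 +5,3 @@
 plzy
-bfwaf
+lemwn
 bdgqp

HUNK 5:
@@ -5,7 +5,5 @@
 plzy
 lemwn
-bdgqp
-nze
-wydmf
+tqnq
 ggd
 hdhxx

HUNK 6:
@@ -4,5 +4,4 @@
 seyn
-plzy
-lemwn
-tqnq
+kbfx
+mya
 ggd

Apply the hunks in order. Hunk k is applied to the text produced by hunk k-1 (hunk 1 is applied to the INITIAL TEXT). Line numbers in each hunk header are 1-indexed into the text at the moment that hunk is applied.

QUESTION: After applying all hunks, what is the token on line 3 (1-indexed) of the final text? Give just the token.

Hunk 1: at line 1 remove [osru,vriqs] add [pmaqz,seyn,plzy] -> 11 lines: prcdj mjhad pmaqz seyn plzy bfwaf cjg fqjv vsn hdhxx hafld
Hunk 2: at line 6 remove [fqjv,vsn] add [wydmf,ggd] -> 11 lines: prcdj mjhad pmaqz seyn plzy bfwaf cjg wydmf ggd hdhxx hafld
Hunk 3: at line 6 remove [cjg] add [bdgqp,nze] -> 12 lines: prcdj mjhad pmaqz seyn plzy bfwaf bdgqp nze wydmf ggd hdhxx hafld
Hunk 4: at line 5 remove [bfwaf] add [lemwn] -> 12 lines: prcdj mjhad pmaqz seyn plzy lemwn bdgqp nze wydmf ggd hdhxx hafld
Hunk 5: at line 5 remove [bdgqp,nze,wydmf] add [tqnq] -> 10 lines: prcdj mjhad pmaqz seyn plzy lemwn tqnq ggd hdhxx hafld
Hunk 6: at line 4 remove [plzy,lemwn,tqnq] add [kbfx,mya] -> 9 lines: prcdj mjhad pmaqz seyn kbfx mya ggd hdhxx hafld
Final line 3: pmaqz

Answer: pmaqz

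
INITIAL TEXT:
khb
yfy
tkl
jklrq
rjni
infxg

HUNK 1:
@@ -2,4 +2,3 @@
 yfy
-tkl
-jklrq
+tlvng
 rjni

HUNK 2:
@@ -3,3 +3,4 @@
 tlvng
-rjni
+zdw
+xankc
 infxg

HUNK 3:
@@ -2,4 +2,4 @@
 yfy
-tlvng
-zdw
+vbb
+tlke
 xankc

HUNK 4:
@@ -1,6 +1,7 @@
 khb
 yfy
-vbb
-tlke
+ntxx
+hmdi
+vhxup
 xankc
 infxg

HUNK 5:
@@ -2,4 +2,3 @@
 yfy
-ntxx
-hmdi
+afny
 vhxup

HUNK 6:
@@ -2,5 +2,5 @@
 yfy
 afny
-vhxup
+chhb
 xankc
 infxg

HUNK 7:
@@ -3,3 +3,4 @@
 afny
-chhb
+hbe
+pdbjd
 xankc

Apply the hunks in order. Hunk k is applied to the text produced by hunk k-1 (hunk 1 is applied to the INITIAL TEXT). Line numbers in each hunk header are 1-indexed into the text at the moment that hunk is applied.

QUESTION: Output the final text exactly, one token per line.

Answer: khb
yfy
afny
hbe
pdbjd
xankc
infxg

Derivation:
Hunk 1: at line 2 remove [tkl,jklrq] add [tlvng] -> 5 lines: khb yfy tlvng rjni infxg
Hunk 2: at line 3 remove [rjni] add [zdw,xankc] -> 6 lines: khb yfy tlvng zdw xankc infxg
Hunk 3: at line 2 remove [tlvng,zdw] add [vbb,tlke] -> 6 lines: khb yfy vbb tlke xankc infxg
Hunk 4: at line 1 remove [vbb,tlke] add [ntxx,hmdi,vhxup] -> 7 lines: khb yfy ntxx hmdi vhxup xankc infxg
Hunk 5: at line 2 remove [ntxx,hmdi] add [afny] -> 6 lines: khb yfy afny vhxup xankc infxg
Hunk 6: at line 2 remove [vhxup] add [chhb] -> 6 lines: khb yfy afny chhb xankc infxg
Hunk 7: at line 3 remove [chhb] add [hbe,pdbjd] -> 7 lines: khb yfy afny hbe pdbjd xankc infxg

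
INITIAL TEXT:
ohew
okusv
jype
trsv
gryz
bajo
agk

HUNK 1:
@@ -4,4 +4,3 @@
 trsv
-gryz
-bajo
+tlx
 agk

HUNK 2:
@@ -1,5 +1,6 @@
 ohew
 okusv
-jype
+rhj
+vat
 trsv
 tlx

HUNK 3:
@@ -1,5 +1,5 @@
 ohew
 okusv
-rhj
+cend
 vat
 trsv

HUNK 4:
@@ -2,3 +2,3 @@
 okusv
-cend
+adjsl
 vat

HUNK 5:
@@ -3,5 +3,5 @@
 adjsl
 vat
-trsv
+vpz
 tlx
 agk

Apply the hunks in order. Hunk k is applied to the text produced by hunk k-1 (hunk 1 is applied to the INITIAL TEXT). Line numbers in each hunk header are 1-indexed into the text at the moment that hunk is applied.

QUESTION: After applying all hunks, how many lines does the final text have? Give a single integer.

Hunk 1: at line 4 remove [gryz,bajo] add [tlx] -> 6 lines: ohew okusv jype trsv tlx agk
Hunk 2: at line 1 remove [jype] add [rhj,vat] -> 7 lines: ohew okusv rhj vat trsv tlx agk
Hunk 3: at line 1 remove [rhj] add [cend] -> 7 lines: ohew okusv cend vat trsv tlx agk
Hunk 4: at line 2 remove [cend] add [adjsl] -> 7 lines: ohew okusv adjsl vat trsv tlx agk
Hunk 5: at line 3 remove [trsv] add [vpz] -> 7 lines: ohew okusv adjsl vat vpz tlx agk
Final line count: 7

Answer: 7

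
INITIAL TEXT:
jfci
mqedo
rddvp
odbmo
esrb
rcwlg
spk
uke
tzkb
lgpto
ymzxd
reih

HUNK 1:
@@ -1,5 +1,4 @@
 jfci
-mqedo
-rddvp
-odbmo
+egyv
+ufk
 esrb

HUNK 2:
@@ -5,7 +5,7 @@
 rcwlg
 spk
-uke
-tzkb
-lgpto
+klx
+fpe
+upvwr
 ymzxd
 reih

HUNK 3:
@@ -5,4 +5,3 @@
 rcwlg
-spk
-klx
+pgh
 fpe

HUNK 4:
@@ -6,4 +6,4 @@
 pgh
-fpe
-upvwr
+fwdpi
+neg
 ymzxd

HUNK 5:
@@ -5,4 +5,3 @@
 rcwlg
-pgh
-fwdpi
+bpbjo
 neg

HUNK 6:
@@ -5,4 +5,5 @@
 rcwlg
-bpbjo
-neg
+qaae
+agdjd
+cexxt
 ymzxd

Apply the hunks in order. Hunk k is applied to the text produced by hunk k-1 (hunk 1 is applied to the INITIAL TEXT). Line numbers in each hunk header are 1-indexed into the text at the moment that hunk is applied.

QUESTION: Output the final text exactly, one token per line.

Answer: jfci
egyv
ufk
esrb
rcwlg
qaae
agdjd
cexxt
ymzxd
reih

Derivation:
Hunk 1: at line 1 remove [mqedo,rddvp,odbmo] add [egyv,ufk] -> 11 lines: jfci egyv ufk esrb rcwlg spk uke tzkb lgpto ymzxd reih
Hunk 2: at line 5 remove [uke,tzkb,lgpto] add [klx,fpe,upvwr] -> 11 lines: jfci egyv ufk esrb rcwlg spk klx fpe upvwr ymzxd reih
Hunk 3: at line 5 remove [spk,klx] add [pgh] -> 10 lines: jfci egyv ufk esrb rcwlg pgh fpe upvwr ymzxd reih
Hunk 4: at line 6 remove [fpe,upvwr] add [fwdpi,neg] -> 10 lines: jfci egyv ufk esrb rcwlg pgh fwdpi neg ymzxd reih
Hunk 5: at line 5 remove [pgh,fwdpi] add [bpbjo] -> 9 lines: jfci egyv ufk esrb rcwlg bpbjo neg ymzxd reih
Hunk 6: at line 5 remove [bpbjo,neg] add [qaae,agdjd,cexxt] -> 10 lines: jfci egyv ufk esrb rcwlg qaae agdjd cexxt ymzxd reih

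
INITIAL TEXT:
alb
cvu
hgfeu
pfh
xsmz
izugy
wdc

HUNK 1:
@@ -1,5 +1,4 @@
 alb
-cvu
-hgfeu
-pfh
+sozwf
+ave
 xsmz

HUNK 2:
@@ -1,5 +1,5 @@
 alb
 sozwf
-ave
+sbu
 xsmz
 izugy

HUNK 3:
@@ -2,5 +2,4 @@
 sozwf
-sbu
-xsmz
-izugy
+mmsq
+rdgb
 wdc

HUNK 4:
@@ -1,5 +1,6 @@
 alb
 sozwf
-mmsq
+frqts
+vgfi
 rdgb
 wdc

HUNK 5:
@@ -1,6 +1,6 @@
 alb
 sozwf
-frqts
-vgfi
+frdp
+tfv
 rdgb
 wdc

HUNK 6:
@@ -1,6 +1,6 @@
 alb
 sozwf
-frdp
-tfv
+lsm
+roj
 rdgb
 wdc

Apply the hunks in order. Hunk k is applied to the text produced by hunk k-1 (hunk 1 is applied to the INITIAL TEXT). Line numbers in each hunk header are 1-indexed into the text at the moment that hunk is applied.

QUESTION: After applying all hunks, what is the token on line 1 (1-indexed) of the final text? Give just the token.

Hunk 1: at line 1 remove [cvu,hgfeu,pfh] add [sozwf,ave] -> 6 lines: alb sozwf ave xsmz izugy wdc
Hunk 2: at line 1 remove [ave] add [sbu] -> 6 lines: alb sozwf sbu xsmz izugy wdc
Hunk 3: at line 2 remove [sbu,xsmz,izugy] add [mmsq,rdgb] -> 5 lines: alb sozwf mmsq rdgb wdc
Hunk 4: at line 1 remove [mmsq] add [frqts,vgfi] -> 6 lines: alb sozwf frqts vgfi rdgb wdc
Hunk 5: at line 1 remove [frqts,vgfi] add [frdp,tfv] -> 6 lines: alb sozwf frdp tfv rdgb wdc
Hunk 6: at line 1 remove [frdp,tfv] add [lsm,roj] -> 6 lines: alb sozwf lsm roj rdgb wdc
Final line 1: alb

Answer: alb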